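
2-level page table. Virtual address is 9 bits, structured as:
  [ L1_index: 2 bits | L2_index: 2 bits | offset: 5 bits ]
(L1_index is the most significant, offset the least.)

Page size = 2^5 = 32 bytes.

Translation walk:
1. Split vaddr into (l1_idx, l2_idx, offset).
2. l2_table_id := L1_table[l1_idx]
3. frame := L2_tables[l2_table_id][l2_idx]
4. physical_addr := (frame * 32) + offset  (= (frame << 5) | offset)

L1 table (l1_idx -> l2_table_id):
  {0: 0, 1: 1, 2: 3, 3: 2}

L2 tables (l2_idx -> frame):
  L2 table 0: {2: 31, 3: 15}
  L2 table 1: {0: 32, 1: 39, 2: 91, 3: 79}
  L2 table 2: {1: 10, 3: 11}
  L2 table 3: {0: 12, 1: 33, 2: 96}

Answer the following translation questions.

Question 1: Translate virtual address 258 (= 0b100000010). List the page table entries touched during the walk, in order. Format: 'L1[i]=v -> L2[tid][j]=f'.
Answer: L1[2]=3 -> L2[3][0]=12

Derivation:
vaddr = 258 = 0b100000010
Split: l1_idx=2, l2_idx=0, offset=2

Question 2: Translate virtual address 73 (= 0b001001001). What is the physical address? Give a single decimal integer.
Answer: 1001

Derivation:
vaddr = 73 = 0b001001001
Split: l1_idx=0, l2_idx=2, offset=9
L1[0] = 0
L2[0][2] = 31
paddr = 31 * 32 + 9 = 1001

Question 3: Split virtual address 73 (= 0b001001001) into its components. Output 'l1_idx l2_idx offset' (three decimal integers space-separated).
vaddr = 73 = 0b001001001
  top 2 bits -> l1_idx = 0
  next 2 bits -> l2_idx = 2
  bottom 5 bits -> offset = 9

Answer: 0 2 9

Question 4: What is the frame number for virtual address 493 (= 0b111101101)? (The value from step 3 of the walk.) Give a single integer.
Answer: 11

Derivation:
vaddr = 493: l1_idx=3, l2_idx=3
L1[3] = 2; L2[2][3] = 11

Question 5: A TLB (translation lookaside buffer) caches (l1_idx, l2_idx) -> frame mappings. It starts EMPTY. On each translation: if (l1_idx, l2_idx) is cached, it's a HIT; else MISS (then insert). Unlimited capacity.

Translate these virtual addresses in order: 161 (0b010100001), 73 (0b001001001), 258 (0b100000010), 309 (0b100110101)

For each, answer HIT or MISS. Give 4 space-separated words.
vaddr=161: (1,1) not in TLB -> MISS, insert
vaddr=73: (0,2) not in TLB -> MISS, insert
vaddr=258: (2,0) not in TLB -> MISS, insert
vaddr=309: (2,1) not in TLB -> MISS, insert

Answer: MISS MISS MISS MISS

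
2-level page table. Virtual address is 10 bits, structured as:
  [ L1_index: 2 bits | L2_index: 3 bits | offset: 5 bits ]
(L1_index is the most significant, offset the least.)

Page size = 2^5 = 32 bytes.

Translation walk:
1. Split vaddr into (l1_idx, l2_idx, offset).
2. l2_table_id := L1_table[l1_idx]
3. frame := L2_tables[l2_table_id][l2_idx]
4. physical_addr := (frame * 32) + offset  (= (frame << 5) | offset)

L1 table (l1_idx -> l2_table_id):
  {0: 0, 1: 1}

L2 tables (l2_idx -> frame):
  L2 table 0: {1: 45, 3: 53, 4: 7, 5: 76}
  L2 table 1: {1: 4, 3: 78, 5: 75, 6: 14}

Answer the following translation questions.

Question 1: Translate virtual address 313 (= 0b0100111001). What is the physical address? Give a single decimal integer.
Answer: 153

Derivation:
vaddr = 313 = 0b0100111001
Split: l1_idx=1, l2_idx=1, offset=25
L1[1] = 1
L2[1][1] = 4
paddr = 4 * 32 + 25 = 153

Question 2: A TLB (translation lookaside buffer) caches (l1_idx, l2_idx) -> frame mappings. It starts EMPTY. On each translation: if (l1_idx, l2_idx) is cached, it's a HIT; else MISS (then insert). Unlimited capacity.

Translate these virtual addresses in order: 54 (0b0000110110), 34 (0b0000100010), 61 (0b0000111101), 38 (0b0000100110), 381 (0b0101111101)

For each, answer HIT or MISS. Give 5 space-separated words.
vaddr=54: (0,1) not in TLB -> MISS, insert
vaddr=34: (0,1) in TLB -> HIT
vaddr=61: (0,1) in TLB -> HIT
vaddr=38: (0,1) in TLB -> HIT
vaddr=381: (1,3) not in TLB -> MISS, insert

Answer: MISS HIT HIT HIT MISS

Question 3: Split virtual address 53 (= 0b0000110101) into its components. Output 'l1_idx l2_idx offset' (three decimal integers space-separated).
Answer: 0 1 21

Derivation:
vaddr = 53 = 0b0000110101
  top 2 bits -> l1_idx = 0
  next 3 bits -> l2_idx = 1
  bottom 5 bits -> offset = 21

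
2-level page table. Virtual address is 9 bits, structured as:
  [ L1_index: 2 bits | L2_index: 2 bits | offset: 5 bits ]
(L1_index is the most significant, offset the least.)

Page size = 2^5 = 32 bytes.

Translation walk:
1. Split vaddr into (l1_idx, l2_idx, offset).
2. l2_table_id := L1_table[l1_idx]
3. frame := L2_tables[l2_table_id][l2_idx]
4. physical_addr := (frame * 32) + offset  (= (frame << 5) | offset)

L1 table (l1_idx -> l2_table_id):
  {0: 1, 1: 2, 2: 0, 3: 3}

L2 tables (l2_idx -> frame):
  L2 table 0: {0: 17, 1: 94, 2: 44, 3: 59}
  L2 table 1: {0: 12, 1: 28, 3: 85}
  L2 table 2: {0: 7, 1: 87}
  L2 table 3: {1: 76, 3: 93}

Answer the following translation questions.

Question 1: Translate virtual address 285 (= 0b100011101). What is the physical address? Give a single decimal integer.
Answer: 573

Derivation:
vaddr = 285 = 0b100011101
Split: l1_idx=2, l2_idx=0, offset=29
L1[2] = 0
L2[0][0] = 17
paddr = 17 * 32 + 29 = 573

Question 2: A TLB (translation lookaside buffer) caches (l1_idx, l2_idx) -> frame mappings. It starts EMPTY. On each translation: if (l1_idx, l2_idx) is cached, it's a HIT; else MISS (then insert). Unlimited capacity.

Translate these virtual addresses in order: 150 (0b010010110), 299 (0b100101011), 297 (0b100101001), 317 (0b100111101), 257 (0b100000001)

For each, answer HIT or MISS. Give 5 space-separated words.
vaddr=150: (1,0) not in TLB -> MISS, insert
vaddr=299: (2,1) not in TLB -> MISS, insert
vaddr=297: (2,1) in TLB -> HIT
vaddr=317: (2,1) in TLB -> HIT
vaddr=257: (2,0) not in TLB -> MISS, insert

Answer: MISS MISS HIT HIT MISS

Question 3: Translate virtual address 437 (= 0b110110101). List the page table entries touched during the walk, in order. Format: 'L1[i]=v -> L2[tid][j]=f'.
vaddr = 437 = 0b110110101
Split: l1_idx=3, l2_idx=1, offset=21

Answer: L1[3]=3 -> L2[3][1]=76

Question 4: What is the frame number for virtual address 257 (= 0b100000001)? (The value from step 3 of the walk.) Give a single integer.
vaddr = 257: l1_idx=2, l2_idx=0
L1[2] = 0; L2[0][0] = 17

Answer: 17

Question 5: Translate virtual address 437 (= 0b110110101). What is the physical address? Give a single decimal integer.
Answer: 2453

Derivation:
vaddr = 437 = 0b110110101
Split: l1_idx=3, l2_idx=1, offset=21
L1[3] = 3
L2[3][1] = 76
paddr = 76 * 32 + 21 = 2453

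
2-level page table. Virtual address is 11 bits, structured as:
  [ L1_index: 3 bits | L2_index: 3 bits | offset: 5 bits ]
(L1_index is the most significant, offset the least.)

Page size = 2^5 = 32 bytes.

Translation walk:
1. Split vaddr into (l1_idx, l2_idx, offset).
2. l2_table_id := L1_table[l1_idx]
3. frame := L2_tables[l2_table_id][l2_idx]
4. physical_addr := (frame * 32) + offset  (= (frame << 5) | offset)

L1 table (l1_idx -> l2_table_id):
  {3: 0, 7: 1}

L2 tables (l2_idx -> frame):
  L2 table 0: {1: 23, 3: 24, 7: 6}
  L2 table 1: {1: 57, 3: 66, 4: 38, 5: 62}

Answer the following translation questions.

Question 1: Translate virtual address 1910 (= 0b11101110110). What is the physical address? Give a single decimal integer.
vaddr = 1910 = 0b11101110110
Split: l1_idx=7, l2_idx=3, offset=22
L1[7] = 1
L2[1][3] = 66
paddr = 66 * 32 + 22 = 2134

Answer: 2134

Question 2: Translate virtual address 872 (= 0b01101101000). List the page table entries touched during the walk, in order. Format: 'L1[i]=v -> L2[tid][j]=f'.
Answer: L1[3]=0 -> L2[0][3]=24

Derivation:
vaddr = 872 = 0b01101101000
Split: l1_idx=3, l2_idx=3, offset=8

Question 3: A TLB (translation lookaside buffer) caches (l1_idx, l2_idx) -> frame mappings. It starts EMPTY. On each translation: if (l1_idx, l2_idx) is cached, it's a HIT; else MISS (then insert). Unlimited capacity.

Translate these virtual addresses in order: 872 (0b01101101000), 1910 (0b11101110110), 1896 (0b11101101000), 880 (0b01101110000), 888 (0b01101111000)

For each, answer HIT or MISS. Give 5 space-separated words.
vaddr=872: (3,3) not in TLB -> MISS, insert
vaddr=1910: (7,3) not in TLB -> MISS, insert
vaddr=1896: (7,3) in TLB -> HIT
vaddr=880: (3,3) in TLB -> HIT
vaddr=888: (3,3) in TLB -> HIT

Answer: MISS MISS HIT HIT HIT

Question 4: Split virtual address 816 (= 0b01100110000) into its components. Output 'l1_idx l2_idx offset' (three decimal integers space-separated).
Answer: 3 1 16

Derivation:
vaddr = 816 = 0b01100110000
  top 3 bits -> l1_idx = 3
  next 3 bits -> l2_idx = 1
  bottom 5 bits -> offset = 16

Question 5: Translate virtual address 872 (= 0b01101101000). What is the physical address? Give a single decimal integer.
Answer: 776

Derivation:
vaddr = 872 = 0b01101101000
Split: l1_idx=3, l2_idx=3, offset=8
L1[3] = 0
L2[0][3] = 24
paddr = 24 * 32 + 8 = 776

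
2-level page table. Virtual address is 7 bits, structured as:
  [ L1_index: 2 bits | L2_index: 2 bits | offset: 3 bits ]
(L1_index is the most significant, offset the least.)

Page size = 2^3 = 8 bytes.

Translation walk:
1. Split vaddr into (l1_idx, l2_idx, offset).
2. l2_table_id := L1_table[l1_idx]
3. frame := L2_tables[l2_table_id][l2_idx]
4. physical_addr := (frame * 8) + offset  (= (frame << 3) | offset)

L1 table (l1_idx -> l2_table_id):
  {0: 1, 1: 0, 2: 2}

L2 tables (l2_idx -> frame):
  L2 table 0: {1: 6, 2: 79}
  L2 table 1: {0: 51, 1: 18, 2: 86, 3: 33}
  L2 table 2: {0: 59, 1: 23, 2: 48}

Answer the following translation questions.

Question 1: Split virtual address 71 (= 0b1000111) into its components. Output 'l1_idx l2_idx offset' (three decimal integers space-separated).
vaddr = 71 = 0b1000111
  top 2 bits -> l1_idx = 2
  next 2 bits -> l2_idx = 0
  bottom 3 bits -> offset = 7

Answer: 2 0 7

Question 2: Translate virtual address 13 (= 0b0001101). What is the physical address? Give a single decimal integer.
vaddr = 13 = 0b0001101
Split: l1_idx=0, l2_idx=1, offset=5
L1[0] = 1
L2[1][1] = 18
paddr = 18 * 8 + 5 = 149

Answer: 149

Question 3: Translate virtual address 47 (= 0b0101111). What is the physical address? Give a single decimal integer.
Answer: 55

Derivation:
vaddr = 47 = 0b0101111
Split: l1_idx=1, l2_idx=1, offset=7
L1[1] = 0
L2[0][1] = 6
paddr = 6 * 8 + 7 = 55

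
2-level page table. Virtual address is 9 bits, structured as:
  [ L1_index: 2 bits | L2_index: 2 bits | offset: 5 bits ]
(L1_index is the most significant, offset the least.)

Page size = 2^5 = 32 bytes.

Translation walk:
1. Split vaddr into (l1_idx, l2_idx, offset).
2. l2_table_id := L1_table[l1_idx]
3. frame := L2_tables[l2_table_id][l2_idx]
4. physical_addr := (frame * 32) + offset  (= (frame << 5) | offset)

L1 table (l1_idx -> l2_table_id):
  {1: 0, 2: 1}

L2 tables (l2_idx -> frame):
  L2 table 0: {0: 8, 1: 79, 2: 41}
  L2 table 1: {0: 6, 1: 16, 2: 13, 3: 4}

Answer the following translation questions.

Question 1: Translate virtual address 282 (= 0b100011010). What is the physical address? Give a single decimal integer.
vaddr = 282 = 0b100011010
Split: l1_idx=2, l2_idx=0, offset=26
L1[2] = 1
L2[1][0] = 6
paddr = 6 * 32 + 26 = 218

Answer: 218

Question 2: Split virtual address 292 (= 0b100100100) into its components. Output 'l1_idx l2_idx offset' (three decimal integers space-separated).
Answer: 2 1 4

Derivation:
vaddr = 292 = 0b100100100
  top 2 bits -> l1_idx = 2
  next 2 bits -> l2_idx = 1
  bottom 5 bits -> offset = 4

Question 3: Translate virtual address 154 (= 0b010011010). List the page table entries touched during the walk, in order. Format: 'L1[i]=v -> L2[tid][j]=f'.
vaddr = 154 = 0b010011010
Split: l1_idx=1, l2_idx=0, offset=26

Answer: L1[1]=0 -> L2[0][0]=8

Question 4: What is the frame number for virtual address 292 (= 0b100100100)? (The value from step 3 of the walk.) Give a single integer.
Answer: 16

Derivation:
vaddr = 292: l1_idx=2, l2_idx=1
L1[2] = 1; L2[1][1] = 16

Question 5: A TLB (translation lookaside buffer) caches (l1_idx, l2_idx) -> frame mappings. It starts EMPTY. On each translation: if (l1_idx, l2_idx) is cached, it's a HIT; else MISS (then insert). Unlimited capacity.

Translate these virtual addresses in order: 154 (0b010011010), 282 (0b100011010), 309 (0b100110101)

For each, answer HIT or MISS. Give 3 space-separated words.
Answer: MISS MISS MISS

Derivation:
vaddr=154: (1,0) not in TLB -> MISS, insert
vaddr=282: (2,0) not in TLB -> MISS, insert
vaddr=309: (2,1) not in TLB -> MISS, insert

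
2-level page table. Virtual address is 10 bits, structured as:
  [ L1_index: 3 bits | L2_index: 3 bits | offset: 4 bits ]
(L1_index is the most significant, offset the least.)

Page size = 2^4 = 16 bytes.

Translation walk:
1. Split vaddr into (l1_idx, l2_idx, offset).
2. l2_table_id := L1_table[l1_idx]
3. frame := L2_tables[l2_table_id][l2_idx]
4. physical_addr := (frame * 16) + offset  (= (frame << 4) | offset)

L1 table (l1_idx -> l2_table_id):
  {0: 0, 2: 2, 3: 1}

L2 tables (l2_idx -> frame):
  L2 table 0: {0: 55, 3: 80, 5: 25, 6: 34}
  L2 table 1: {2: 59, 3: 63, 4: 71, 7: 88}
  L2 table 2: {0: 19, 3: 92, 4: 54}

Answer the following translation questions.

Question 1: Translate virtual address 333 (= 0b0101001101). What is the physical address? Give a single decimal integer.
vaddr = 333 = 0b0101001101
Split: l1_idx=2, l2_idx=4, offset=13
L1[2] = 2
L2[2][4] = 54
paddr = 54 * 16 + 13 = 877

Answer: 877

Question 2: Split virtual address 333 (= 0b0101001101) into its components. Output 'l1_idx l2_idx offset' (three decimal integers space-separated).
vaddr = 333 = 0b0101001101
  top 3 bits -> l1_idx = 2
  next 3 bits -> l2_idx = 4
  bottom 4 bits -> offset = 13

Answer: 2 4 13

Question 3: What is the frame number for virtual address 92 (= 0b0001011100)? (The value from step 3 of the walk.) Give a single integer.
Answer: 25

Derivation:
vaddr = 92: l1_idx=0, l2_idx=5
L1[0] = 0; L2[0][5] = 25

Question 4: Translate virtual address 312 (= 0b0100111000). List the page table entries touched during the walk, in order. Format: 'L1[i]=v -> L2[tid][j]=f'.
Answer: L1[2]=2 -> L2[2][3]=92

Derivation:
vaddr = 312 = 0b0100111000
Split: l1_idx=2, l2_idx=3, offset=8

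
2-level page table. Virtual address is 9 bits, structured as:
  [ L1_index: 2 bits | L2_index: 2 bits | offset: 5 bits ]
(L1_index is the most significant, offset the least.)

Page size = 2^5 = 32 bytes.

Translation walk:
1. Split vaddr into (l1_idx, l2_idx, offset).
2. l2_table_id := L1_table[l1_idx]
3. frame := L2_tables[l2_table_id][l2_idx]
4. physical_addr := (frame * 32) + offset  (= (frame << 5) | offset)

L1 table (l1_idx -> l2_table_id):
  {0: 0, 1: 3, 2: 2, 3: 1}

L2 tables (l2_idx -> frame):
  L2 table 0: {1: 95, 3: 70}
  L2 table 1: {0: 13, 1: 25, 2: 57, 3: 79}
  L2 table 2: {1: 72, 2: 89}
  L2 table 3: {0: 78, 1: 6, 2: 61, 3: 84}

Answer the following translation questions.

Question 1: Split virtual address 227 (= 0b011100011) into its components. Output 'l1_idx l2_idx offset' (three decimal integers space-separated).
vaddr = 227 = 0b011100011
  top 2 bits -> l1_idx = 1
  next 2 bits -> l2_idx = 3
  bottom 5 bits -> offset = 3

Answer: 1 3 3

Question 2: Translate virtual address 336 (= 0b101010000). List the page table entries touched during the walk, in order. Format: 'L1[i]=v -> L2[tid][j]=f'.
vaddr = 336 = 0b101010000
Split: l1_idx=2, l2_idx=2, offset=16

Answer: L1[2]=2 -> L2[2][2]=89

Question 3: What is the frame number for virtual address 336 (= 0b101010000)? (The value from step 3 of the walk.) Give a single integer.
vaddr = 336: l1_idx=2, l2_idx=2
L1[2] = 2; L2[2][2] = 89

Answer: 89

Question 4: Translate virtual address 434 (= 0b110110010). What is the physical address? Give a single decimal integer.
vaddr = 434 = 0b110110010
Split: l1_idx=3, l2_idx=1, offset=18
L1[3] = 1
L2[1][1] = 25
paddr = 25 * 32 + 18 = 818

Answer: 818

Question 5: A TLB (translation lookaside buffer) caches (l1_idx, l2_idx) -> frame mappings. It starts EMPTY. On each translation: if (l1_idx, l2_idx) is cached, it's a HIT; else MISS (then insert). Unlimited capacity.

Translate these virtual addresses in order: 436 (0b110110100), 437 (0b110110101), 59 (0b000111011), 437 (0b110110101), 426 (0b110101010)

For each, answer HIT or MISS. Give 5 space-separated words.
Answer: MISS HIT MISS HIT HIT

Derivation:
vaddr=436: (3,1) not in TLB -> MISS, insert
vaddr=437: (3,1) in TLB -> HIT
vaddr=59: (0,1) not in TLB -> MISS, insert
vaddr=437: (3,1) in TLB -> HIT
vaddr=426: (3,1) in TLB -> HIT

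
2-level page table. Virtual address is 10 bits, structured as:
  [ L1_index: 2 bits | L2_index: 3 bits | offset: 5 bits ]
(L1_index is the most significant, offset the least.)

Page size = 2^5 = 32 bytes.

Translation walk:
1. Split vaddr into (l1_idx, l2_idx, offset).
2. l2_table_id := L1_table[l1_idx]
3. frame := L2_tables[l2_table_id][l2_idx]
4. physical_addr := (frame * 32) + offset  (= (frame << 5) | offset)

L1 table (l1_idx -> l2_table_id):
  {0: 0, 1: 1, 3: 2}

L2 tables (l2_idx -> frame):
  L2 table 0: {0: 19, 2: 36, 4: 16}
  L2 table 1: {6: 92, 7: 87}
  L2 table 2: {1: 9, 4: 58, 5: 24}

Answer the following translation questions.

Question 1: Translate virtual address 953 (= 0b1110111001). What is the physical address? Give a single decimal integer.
Answer: 793

Derivation:
vaddr = 953 = 0b1110111001
Split: l1_idx=3, l2_idx=5, offset=25
L1[3] = 2
L2[2][5] = 24
paddr = 24 * 32 + 25 = 793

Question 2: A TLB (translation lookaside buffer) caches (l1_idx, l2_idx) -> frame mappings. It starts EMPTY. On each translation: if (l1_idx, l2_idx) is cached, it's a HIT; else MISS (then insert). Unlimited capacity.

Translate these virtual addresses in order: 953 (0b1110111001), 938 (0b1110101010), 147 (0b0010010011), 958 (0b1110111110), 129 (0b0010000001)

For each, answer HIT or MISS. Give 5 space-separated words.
vaddr=953: (3,5) not in TLB -> MISS, insert
vaddr=938: (3,5) in TLB -> HIT
vaddr=147: (0,4) not in TLB -> MISS, insert
vaddr=958: (3,5) in TLB -> HIT
vaddr=129: (0,4) in TLB -> HIT

Answer: MISS HIT MISS HIT HIT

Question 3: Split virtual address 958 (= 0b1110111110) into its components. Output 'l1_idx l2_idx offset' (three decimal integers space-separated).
vaddr = 958 = 0b1110111110
  top 2 bits -> l1_idx = 3
  next 3 bits -> l2_idx = 5
  bottom 5 bits -> offset = 30

Answer: 3 5 30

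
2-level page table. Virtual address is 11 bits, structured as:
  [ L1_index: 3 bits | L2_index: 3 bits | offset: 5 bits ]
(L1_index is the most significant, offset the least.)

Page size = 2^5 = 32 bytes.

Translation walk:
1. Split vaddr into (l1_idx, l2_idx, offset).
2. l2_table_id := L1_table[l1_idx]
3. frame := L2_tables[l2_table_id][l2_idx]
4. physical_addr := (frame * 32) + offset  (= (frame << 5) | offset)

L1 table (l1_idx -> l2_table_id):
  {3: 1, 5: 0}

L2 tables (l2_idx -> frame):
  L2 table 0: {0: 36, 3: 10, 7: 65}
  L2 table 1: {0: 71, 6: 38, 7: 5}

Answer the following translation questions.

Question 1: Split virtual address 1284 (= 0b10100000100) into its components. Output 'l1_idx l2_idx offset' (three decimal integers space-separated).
Answer: 5 0 4

Derivation:
vaddr = 1284 = 0b10100000100
  top 3 bits -> l1_idx = 5
  next 3 bits -> l2_idx = 0
  bottom 5 bits -> offset = 4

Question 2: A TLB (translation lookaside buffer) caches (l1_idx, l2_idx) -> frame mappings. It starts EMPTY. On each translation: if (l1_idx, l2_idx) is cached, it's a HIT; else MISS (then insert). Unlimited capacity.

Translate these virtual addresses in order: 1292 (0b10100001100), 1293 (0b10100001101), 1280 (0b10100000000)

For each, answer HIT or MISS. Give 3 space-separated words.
vaddr=1292: (5,0) not in TLB -> MISS, insert
vaddr=1293: (5,0) in TLB -> HIT
vaddr=1280: (5,0) in TLB -> HIT

Answer: MISS HIT HIT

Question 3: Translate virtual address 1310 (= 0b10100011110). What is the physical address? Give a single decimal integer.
vaddr = 1310 = 0b10100011110
Split: l1_idx=5, l2_idx=0, offset=30
L1[5] = 0
L2[0][0] = 36
paddr = 36 * 32 + 30 = 1182

Answer: 1182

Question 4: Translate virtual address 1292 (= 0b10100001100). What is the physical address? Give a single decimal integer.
Answer: 1164

Derivation:
vaddr = 1292 = 0b10100001100
Split: l1_idx=5, l2_idx=0, offset=12
L1[5] = 0
L2[0][0] = 36
paddr = 36 * 32 + 12 = 1164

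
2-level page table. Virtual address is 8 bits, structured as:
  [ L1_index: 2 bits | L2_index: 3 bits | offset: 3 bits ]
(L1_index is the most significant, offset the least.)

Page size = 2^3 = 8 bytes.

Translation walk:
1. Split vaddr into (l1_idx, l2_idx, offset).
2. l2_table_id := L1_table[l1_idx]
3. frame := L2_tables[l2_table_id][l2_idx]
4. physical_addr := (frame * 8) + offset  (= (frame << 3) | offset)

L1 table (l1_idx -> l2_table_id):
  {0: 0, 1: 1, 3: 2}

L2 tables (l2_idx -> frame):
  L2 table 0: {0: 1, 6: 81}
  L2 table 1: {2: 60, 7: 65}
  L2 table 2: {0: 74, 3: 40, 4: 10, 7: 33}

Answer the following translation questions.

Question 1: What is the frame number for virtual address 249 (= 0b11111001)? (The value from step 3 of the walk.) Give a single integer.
Answer: 33

Derivation:
vaddr = 249: l1_idx=3, l2_idx=7
L1[3] = 2; L2[2][7] = 33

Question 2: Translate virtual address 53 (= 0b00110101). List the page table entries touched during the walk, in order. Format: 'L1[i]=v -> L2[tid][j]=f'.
Answer: L1[0]=0 -> L2[0][6]=81

Derivation:
vaddr = 53 = 0b00110101
Split: l1_idx=0, l2_idx=6, offset=5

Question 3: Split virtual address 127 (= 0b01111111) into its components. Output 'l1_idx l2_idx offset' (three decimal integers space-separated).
vaddr = 127 = 0b01111111
  top 2 bits -> l1_idx = 1
  next 3 bits -> l2_idx = 7
  bottom 3 bits -> offset = 7

Answer: 1 7 7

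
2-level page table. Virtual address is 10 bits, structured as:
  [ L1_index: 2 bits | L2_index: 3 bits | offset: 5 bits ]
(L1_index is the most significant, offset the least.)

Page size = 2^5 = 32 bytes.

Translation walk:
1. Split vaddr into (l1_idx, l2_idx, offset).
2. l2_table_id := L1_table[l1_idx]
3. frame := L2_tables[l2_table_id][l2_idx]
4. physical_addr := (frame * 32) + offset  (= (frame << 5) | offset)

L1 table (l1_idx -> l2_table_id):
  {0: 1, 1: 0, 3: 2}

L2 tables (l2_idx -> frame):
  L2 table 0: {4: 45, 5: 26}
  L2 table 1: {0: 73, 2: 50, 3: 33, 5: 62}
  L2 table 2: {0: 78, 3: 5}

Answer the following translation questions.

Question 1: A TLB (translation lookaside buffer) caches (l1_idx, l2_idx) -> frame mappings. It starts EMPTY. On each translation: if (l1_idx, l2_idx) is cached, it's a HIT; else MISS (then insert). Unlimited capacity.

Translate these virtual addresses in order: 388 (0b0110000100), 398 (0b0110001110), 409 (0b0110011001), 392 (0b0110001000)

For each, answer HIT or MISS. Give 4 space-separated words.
vaddr=388: (1,4) not in TLB -> MISS, insert
vaddr=398: (1,4) in TLB -> HIT
vaddr=409: (1,4) in TLB -> HIT
vaddr=392: (1,4) in TLB -> HIT

Answer: MISS HIT HIT HIT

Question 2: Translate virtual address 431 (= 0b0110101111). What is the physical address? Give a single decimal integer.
vaddr = 431 = 0b0110101111
Split: l1_idx=1, l2_idx=5, offset=15
L1[1] = 0
L2[0][5] = 26
paddr = 26 * 32 + 15 = 847

Answer: 847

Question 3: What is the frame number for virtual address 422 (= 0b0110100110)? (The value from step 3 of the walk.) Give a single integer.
Answer: 26

Derivation:
vaddr = 422: l1_idx=1, l2_idx=5
L1[1] = 0; L2[0][5] = 26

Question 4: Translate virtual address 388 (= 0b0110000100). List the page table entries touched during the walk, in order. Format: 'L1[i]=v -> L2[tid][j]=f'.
Answer: L1[1]=0 -> L2[0][4]=45

Derivation:
vaddr = 388 = 0b0110000100
Split: l1_idx=1, l2_idx=4, offset=4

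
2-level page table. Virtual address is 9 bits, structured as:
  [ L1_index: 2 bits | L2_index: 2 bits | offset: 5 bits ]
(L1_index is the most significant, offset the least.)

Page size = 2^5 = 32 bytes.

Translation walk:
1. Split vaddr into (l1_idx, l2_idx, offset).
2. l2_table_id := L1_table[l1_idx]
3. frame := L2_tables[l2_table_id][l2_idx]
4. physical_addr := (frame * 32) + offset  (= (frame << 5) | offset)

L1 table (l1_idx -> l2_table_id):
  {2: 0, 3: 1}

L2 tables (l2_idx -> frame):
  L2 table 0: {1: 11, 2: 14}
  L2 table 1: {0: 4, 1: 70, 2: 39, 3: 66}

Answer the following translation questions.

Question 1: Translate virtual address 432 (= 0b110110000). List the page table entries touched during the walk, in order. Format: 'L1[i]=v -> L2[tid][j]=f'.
vaddr = 432 = 0b110110000
Split: l1_idx=3, l2_idx=1, offset=16

Answer: L1[3]=1 -> L2[1][1]=70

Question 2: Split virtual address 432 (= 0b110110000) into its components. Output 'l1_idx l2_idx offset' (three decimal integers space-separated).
vaddr = 432 = 0b110110000
  top 2 bits -> l1_idx = 3
  next 2 bits -> l2_idx = 1
  bottom 5 bits -> offset = 16

Answer: 3 1 16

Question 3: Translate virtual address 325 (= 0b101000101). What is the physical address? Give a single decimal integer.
vaddr = 325 = 0b101000101
Split: l1_idx=2, l2_idx=2, offset=5
L1[2] = 0
L2[0][2] = 14
paddr = 14 * 32 + 5 = 453

Answer: 453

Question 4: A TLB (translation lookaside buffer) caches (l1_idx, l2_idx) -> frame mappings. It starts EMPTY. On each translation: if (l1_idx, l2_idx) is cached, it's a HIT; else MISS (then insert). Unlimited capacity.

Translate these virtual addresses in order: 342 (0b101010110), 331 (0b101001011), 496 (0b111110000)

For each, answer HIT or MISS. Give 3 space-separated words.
Answer: MISS HIT MISS

Derivation:
vaddr=342: (2,2) not in TLB -> MISS, insert
vaddr=331: (2,2) in TLB -> HIT
vaddr=496: (3,3) not in TLB -> MISS, insert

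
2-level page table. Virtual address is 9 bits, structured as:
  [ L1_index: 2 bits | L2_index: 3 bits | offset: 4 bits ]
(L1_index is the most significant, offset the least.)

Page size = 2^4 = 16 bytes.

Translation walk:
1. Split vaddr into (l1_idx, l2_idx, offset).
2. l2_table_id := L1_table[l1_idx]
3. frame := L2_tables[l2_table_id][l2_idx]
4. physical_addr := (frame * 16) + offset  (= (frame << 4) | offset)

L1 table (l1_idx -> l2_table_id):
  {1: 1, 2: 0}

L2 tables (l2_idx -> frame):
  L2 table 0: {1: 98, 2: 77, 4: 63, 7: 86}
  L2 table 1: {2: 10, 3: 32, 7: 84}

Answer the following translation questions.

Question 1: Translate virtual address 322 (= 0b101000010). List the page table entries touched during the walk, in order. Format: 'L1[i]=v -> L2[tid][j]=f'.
Answer: L1[2]=0 -> L2[0][4]=63

Derivation:
vaddr = 322 = 0b101000010
Split: l1_idx=2, l2_idx=4, offset=2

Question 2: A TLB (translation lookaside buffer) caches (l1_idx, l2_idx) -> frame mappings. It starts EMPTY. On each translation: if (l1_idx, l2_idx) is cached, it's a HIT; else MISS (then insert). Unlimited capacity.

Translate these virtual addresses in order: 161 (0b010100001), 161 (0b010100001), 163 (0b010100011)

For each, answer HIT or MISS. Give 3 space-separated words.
vaddr=161: (1,2) not in TLB -> MISS, insert
vaddr=161: (1,2) in TLB -> HIT
vaddr=163: (1,2) in TLB -> HIT

Answer: MISS HIT HIT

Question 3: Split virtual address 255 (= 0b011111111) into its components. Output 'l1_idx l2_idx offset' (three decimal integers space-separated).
vaddr = 255 = 0b011111111
  top 2 bits -> l1_idx = 1
  next 3 bits -> l2_idx = 7
  bottom 4 bits -> offset = 15

Answer: 1 7 15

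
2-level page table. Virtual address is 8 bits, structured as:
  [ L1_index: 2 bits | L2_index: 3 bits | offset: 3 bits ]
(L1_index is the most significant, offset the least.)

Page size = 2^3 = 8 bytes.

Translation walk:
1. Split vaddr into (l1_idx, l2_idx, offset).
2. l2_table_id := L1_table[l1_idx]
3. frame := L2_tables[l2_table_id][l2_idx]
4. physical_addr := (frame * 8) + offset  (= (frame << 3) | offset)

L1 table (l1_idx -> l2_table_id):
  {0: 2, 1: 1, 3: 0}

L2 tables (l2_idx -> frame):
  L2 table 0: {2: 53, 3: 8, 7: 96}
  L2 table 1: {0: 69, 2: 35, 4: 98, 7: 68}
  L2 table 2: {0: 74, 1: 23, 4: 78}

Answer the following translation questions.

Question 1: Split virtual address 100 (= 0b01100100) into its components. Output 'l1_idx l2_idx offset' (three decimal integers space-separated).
vaddr = 100 = 0b01100100
  top 2 bits -> l1_idx = 1
  next 3 bits -> l2_idx = 4
  bottom 3 bits -> offset = 4

Answer: 1 4 4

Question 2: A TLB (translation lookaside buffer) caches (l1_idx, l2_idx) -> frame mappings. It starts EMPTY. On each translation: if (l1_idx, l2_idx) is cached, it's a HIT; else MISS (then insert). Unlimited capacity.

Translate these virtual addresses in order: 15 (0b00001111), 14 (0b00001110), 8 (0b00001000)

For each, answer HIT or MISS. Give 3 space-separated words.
vaddr=15: (0,1) not in TLB -> MISS, insert
vaddr=14: (0,1) in TLB -> HIT
vaddr=8: (0,1) in TLB -> HIT

Answer: MISS HIT HIT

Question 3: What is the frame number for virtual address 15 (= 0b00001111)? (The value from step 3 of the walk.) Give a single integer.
Answer: 23

Derivation:
vaddr = 15: l1_idx=0, l2_idx=1
L1[0] = 2; L2[2][1] = 23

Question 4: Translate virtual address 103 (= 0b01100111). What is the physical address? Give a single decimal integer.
vaddr = 103 = 0b01100111
Split: l1_idx=1, l2_idx=4, offset=7
L1[1] = 1
L2[1][4] = 98
paddr = 98 * 8 + 7 = 791

Answer: 791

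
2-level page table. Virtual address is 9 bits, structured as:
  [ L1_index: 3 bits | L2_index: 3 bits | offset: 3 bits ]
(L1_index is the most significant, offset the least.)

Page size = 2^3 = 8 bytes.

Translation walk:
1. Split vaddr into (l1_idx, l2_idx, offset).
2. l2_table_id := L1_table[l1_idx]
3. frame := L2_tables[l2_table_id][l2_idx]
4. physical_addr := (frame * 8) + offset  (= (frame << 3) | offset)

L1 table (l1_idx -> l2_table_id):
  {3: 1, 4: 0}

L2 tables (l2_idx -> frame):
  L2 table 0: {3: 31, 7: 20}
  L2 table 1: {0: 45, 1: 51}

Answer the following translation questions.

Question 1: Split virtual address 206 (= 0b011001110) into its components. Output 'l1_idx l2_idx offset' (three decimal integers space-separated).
vaddr = 206 = 0b011001110
  top 3 bits -> l1_idx = 3
  next 3 bits -> l2_idx = 1
  bottom 3 bits -> offset = 6

Answer: 3 1 6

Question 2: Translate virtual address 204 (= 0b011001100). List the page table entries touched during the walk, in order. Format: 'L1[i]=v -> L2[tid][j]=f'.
vaddr = 204 = 0b011001100
Split: l1_idx=3, l2_idx=1, offset=4

Answer: L1[3]=1 -> L2[1][1]=51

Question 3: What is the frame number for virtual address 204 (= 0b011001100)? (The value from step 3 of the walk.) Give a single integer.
Answer: 51

Derivation:
vaddr = 204: l1_idx=3, l2_idx=1
L1[3] = 1; L2[1][1] = 51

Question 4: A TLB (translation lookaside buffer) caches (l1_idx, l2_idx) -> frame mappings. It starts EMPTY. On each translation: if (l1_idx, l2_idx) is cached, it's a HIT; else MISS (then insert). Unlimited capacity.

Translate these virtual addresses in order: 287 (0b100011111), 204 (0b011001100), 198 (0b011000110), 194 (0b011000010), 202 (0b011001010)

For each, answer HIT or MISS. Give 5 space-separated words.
vaddr=287: (4,3) not in TLB -> MISS, insert
vaddr=204: (3,1) not in TLB -> MISS, insert
vaddr=198: (3,0) not in TLB -> MISS, insert
vaddr=194: (3,0) in TLB -> HIT
vaddr=202: (3,1) in TLB -> HIT

Answer: MISS MISS MISS HIT HIT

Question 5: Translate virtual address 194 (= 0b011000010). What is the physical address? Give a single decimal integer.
vaddr = 194 = 0b011000010
Split: l1_idx=3, l2_idx=0, offset=2
L1[3] = 1
L2[1][0] = 45
paddr = 45 * 8 + 2 = 362

Answer: 362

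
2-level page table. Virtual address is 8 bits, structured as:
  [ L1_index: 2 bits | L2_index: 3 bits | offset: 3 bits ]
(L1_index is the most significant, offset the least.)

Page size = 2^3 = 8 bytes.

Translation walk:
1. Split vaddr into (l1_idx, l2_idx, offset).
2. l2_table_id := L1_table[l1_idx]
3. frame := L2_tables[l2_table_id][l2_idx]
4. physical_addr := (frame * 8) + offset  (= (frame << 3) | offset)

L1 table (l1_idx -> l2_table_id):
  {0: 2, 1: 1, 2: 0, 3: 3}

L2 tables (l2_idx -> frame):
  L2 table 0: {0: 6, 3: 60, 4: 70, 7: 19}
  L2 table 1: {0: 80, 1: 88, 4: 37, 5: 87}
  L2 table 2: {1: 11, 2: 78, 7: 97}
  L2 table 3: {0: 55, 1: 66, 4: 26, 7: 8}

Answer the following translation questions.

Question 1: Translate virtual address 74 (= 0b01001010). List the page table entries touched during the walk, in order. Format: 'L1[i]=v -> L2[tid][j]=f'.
Answer: L1[1]=1 -> L2[1][1]=88

Derivation:
vaddr = 74 = 0b01001010
Split: l1_idx=1, l2_idx=1, offset=2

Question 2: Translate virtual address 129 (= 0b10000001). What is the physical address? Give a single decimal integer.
vaddr = 129 = 0b10000001
Split: l1_idx=2, l2_idx=0, offset=1
L1[2] = 0
L2[0][0] = 6
paddr = 6 * 8 + 1 = 49

Answer: 49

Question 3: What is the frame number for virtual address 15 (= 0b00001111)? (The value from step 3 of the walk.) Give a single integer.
vaddr = 15: l1_idx=0, l2_idx=1
L1[0] = 2; L2[2][1] = 11

Answer: 11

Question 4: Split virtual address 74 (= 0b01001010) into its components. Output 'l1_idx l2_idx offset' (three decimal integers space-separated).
vaddr = 74 = 0b01001010
  top 2 bits -> l1_idx = 1
  next 3 bits -> l2_idx = 1
  bottom 3 bits -> offset = 2

Answer: 1 1 2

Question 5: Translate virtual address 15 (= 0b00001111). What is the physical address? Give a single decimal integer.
vaddr = 15 = 0b00001111
Split: l1_idx=0, l2_idx=1, offset=7
L1[0] = 2
L2[2][1] = 11
paddr = 11 * 8 + 7 = 95

Answer: 95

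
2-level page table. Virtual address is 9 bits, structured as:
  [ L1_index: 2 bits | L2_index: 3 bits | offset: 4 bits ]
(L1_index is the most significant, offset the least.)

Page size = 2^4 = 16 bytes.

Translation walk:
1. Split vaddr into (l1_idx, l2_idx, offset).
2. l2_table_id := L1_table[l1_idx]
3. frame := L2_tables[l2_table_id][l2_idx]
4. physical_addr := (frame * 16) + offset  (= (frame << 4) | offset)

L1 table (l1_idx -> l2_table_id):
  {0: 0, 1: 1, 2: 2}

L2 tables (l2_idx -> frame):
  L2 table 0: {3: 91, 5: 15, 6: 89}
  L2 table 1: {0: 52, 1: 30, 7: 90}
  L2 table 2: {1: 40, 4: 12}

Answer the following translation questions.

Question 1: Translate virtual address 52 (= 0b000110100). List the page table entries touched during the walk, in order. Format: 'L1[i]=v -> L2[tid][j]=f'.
vaddr = 52 = 0b000110100
Split: l1_idx=0, l2_idx=3, offset=4

Answer: L1[0]=0 -> L2[0][3]=91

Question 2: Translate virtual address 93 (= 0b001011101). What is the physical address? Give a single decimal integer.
vaddr = 93 = 0b001011101
Split: l1_idx=0, l2_idx=5, offset=13
L1[0] = 0
L2[0][5] = 15
paddr = 15 * 16 + 13 = 253

Answer: 253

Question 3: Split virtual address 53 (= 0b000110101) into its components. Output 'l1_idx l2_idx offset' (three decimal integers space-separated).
Answer: 0 3 5

Derivation:
vaddr = 53 = 0b000110101
  top 2 bits -> l1_idx = 0
  next 3 bits -> l2_idx = 3
  bottom 4 bits -> offset = 5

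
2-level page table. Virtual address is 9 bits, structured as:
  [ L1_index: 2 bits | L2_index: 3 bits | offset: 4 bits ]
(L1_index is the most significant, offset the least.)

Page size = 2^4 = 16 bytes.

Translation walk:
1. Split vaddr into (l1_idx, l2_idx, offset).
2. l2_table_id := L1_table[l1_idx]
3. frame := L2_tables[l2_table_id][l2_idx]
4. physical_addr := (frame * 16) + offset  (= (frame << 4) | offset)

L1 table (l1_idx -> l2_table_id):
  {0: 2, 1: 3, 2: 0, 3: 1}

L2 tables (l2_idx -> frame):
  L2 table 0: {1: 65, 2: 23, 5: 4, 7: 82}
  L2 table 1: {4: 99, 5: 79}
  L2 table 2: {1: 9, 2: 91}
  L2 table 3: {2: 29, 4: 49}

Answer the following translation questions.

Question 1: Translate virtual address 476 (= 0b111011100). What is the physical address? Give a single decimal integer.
vaddr = 476 = 0b111011100
Split: l1_idx=3, l2_idx=5, offset=12
L1[3] = 1
L2[1][5] = 79
paddr = 79 * 16 + 12 = 1276

Answer: 1276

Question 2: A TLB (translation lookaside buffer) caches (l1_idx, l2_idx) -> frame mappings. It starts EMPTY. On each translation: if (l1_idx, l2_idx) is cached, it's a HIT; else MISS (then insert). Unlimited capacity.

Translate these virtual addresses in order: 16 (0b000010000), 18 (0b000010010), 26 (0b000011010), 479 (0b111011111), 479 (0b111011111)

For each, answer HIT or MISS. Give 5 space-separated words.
Answer: MISS HIT HIT MISS HIT

Derivation:
vaddr=16: (0,1) not in TLB -> MISS, insert
vaddr=18: (0,1) in TLB -> HIT
vaddr=26: (0,1) in TLB -> HIT
vaddr=479: (3,5) not in TLB -> MISS, insert
vaddr=479: (3,5) in TLB -> HIT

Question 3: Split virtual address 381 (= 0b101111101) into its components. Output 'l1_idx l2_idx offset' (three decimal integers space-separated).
vaddr = 381 = 0b101111101
  top 2 bits -> l1_idx = 2
  next 3 bits -> l2_idx = 7
  bottom 4 bits -> offset = 13

Answer: 2 7 13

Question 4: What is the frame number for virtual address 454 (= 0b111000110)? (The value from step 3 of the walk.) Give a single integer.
vaddr = 454: l1_idx=3, l2_idx=4
L1[3] = 1; L2[1][4] = 99

Answer: 99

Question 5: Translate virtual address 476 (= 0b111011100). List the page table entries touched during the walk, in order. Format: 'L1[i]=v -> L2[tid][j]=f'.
Answer: L1[3]=1 -> L2[1][5]=79

Derivation:
vaddr = 476 = 0b111011100
Split: l1_idx=3, l2_idx=5, offset=12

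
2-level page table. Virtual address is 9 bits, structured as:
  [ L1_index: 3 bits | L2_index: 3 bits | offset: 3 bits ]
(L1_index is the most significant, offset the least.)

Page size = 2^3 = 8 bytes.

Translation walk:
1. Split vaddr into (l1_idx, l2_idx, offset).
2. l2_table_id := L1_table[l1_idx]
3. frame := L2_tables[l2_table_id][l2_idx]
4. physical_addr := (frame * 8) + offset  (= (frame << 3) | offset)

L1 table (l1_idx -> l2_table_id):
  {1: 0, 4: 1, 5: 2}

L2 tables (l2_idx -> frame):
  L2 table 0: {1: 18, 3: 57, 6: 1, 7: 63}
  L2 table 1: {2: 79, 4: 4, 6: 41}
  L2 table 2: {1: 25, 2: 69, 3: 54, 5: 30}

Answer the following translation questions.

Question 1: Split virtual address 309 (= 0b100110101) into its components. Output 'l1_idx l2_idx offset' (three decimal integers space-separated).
Answer: 4 6 5

Derivation:
vaddr = 309 = 0b100110101
  top 3 bits -> l1_idx = 4
  next 3 bits -> l2_idx = 6
  bottom 3 bits -> offset = 5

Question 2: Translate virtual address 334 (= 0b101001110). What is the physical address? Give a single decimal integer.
vaddr = 334 = 0b101001110
Split: l1_idx=5, l2_idx=1, offset=6
L1[5] = 2
L2[2][1] = 25
paddr = 25 * 8 + 6 = 206

Answer: 206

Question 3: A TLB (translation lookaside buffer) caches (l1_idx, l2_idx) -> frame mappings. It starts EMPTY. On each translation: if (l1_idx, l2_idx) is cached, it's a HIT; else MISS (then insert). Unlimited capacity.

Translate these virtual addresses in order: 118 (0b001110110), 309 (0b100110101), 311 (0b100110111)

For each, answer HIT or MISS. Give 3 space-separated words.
Answer: MISS MISS HIT

Derivation:
vaddr=118: (1,6) not in TLB -> MISS, insert
vaddr=309: (4,6) not in TLB -> MISS, insert
vaddr=311: (4,6) in TLB -> HIT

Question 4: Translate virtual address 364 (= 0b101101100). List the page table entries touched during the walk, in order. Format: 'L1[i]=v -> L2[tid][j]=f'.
Answer: L1[5]=2 -> L2[2][5]=30

Derivation:
vaddr = 364 = 0b101101100
Split: l1_idx=5, l2_idx=5, offset=4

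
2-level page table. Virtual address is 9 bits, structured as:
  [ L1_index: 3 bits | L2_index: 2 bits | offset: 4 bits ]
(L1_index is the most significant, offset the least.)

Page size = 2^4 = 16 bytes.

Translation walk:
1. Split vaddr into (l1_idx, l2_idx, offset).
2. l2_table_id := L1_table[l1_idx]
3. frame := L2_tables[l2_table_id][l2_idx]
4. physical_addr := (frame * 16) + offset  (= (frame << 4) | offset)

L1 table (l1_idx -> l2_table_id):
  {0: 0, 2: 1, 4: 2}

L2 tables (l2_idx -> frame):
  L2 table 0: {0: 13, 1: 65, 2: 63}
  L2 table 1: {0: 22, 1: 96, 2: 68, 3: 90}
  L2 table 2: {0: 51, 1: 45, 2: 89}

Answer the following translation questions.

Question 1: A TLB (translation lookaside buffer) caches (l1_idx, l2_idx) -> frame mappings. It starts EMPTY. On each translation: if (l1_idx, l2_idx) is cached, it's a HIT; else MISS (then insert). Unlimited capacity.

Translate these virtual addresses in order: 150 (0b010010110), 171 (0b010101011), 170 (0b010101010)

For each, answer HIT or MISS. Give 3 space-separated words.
Answer: MISS MISS HIT

Derivation:
vaddr=150: (2,1) not in TLB -> MISS, insert
vaddr=171: (2,2) not in TLB -> MISS, insert
vaddr=170: (2,2) in TLB -> HIT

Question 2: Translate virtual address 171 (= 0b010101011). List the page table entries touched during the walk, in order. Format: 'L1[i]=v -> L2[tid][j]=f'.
Answer: L1[2]=1 -> L2[1][2]=68

Derivation:
vaddr = 171 = 0b010101011
Split: l1_idx=2, l2_idx=2, offset=11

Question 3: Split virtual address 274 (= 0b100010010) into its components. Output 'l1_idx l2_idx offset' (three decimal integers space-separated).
vaddr = 274 = 0b100010010
  top 3 bits -> l1_idx = 4
  next 2 bits -> l2_idx = 1
  bottom 4 bits -> offset = 2

Answer: 4 1 2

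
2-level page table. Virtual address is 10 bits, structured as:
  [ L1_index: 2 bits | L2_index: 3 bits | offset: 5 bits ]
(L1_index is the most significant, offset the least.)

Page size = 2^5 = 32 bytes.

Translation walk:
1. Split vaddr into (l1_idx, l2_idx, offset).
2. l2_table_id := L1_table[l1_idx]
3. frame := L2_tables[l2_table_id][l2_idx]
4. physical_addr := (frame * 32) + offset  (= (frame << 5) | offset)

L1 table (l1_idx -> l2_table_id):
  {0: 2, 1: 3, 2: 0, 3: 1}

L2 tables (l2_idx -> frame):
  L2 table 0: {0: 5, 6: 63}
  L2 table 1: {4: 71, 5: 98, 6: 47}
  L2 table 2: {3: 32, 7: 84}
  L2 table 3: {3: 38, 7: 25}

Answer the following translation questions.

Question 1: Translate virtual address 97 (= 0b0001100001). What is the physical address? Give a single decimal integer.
Answer: 1025

Derivation:
vaddr = 97 = 0b0001100001
Split: l1_idx=0, l2_idx=3, offset=1
L1[0] = 2
L2[2][3] = 32
paddr = 32 * 32 + 1 = 1025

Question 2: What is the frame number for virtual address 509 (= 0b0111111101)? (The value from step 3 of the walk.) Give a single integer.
Answer: 25

Derivation:
vaddr = 509: l1_idx=1, l2_idx=7
L1[1] = 3; L2[3][7] = 25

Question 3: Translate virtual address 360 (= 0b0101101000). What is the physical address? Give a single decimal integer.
vaddr = 360 = 0b0101101000
Split: l1_idx=1, l2_idx=3, offset=8
L1[1] = 3
L2[3][3] = 38
paddr = 38 * 32 + 8 = 1224

Answer: 1224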